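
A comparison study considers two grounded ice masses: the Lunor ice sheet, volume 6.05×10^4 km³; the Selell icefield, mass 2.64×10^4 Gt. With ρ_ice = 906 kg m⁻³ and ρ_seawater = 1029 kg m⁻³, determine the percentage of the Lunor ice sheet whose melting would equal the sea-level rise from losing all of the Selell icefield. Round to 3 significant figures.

Equal sea-level rise means equal mass of meltwater, i.e. equal mass of ice lost.
Ice mass of Selell: 2.640×10^16 kg; ice mass of Lunor: 5.481×10^16 kg.
Fraction required = 2.640×10^16 / 5.481×10^16 = 0.482 → 48.2 %.

≈ 48.2 %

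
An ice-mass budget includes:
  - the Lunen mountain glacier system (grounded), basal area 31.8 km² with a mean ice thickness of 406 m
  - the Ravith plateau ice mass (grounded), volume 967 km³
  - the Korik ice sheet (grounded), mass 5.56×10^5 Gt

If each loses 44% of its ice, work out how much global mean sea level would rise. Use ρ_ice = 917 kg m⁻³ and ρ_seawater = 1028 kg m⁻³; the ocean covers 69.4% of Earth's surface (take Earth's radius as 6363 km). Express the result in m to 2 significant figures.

Lunen: ice volume = 31.8 km² × 406 m = 12.91 km³; 0.44 × 12.91 × (917/1028) = 5.067 km³ of water.
Ravith: 0.44 × 967 km³ × (917/1028) = 379.5 km³ of water.
Korik: 0.44 × 5.56×10^5 Gt = 2.446×10^17 kg; dividing by ρ_w = 1028 kg m⁻³ gives 2.380×10^14 m³ of water.
Total added water ≈ 2.384×10^14 m³ over 3.53×10^14 m² → Δh = 0.675 m.

≈ 0.68 m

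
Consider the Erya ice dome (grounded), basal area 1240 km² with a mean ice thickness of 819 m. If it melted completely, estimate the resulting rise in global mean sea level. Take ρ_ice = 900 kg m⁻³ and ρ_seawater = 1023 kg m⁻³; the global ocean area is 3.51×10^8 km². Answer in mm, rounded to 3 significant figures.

≈ 2.55 mm

Erya: ice volume = 1240 km² × 819 m = 1016 km³; 1016 × (900/1023) = 893.5 km³ of water.
Spread over 3.51×10^14 m² of ocean, Δh = 8.935×10^11 / 3.51×10^14 = 2.55×10^-3 m = 2.55 mm.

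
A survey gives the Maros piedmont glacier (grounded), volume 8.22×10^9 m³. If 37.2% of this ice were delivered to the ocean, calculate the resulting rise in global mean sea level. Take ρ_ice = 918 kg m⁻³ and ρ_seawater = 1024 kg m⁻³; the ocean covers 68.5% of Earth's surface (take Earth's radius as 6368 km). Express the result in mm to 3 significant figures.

Maros: 0.372 × 8.22×10^9 m³ × (918/1024) = 2.741×10^9 m³ of water.
Spread over 3.49×10^14 m² of ocean, Δh = 2.741×10^9 / 3.49×10^14 = 7.85×10^-6 m = 7.85×10^-3 mm.

≈ 7.85×10^-3 mm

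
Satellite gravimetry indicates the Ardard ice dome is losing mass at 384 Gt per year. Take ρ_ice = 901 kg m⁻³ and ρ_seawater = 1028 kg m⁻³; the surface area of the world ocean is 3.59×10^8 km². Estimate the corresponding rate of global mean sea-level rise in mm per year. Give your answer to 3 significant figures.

ρ_w = 1028 kg m⁻³. Annual water volume added = 384 Gt / ρ_w = 3.840×10^14 kg / 1028 kg m⁻³ = 3.735×10^11 m³.
Δh per year = 3.735×10^11 / 3.59×10^14 = 1.04×10^-3 m = 1.04 mm.

≈ 1.04 mm/yr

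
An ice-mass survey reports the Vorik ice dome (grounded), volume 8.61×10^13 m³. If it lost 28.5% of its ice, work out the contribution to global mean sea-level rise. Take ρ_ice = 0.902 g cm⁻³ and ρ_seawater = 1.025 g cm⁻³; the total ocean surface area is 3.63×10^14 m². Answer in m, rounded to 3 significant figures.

≈ 0.0595 m

Vorik: 0.285 × 8.61×10^13 m³ × (902/1025) = 2.159×10^13 m³ of water.
Spread over 3.63×10^14 m² of ocean, Δh = 2.159×10^13 / 3.63×10^14 = 0.0595 m.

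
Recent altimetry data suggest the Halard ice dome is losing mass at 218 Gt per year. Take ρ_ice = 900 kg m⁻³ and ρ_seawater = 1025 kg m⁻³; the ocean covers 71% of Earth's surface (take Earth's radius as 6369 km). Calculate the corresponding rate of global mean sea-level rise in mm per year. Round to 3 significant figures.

≈ 0.588 mm/yr

ρ_w = 1025 kg m⁻³. Annual water volume added = 218 Gt / ρ_w = 2.180×10^14 kg / 1025 kg m⁻³ = 2.127×10^11 m³.
Δh per year = 2.127×10^11 / 3.62×10^14 = 5.88×10^-4 m = 0.588 mm.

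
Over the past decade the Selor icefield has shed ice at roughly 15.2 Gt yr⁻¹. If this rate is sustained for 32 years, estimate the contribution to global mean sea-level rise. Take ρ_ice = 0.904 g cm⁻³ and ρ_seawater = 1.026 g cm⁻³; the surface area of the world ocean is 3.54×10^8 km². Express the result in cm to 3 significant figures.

≈ 0.134 cm

Total mass lost = 15.2 Gt/yr × 32 yr = 486.4 Gt = 4.864×10^14 kg.
ρ_w = 1.026 g cm⁻³ = 1026 kg m⁻³, so water volume = 4.864×10^14 / 1026 = 4.741×10^11 m³.
Δh = 4.741×10^11 / 3.54×10^14 = 1.34×10^-3 m = 0.134 cm.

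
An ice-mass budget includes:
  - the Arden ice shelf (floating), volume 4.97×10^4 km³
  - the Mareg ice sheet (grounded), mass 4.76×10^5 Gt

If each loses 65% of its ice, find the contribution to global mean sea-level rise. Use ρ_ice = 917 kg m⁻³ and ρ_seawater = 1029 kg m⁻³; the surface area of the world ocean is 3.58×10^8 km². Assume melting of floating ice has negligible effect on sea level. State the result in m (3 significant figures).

The Arden ice shelf is floating and already displaces its own weight of water, so its melt adds essentially nothing to sea level.
Mareg: 0.65 × 4.76×10^5 Gt = 3.094×10^17 kg; dividing by ρ_w = 1029 kg m⁻³ gives 3.007×10^14 m³ of water.
Total added water ≈ 3.007×10^14 m³ over 3.58×10^14 m² → Δh = 0.840 m.

≈ 0.840 m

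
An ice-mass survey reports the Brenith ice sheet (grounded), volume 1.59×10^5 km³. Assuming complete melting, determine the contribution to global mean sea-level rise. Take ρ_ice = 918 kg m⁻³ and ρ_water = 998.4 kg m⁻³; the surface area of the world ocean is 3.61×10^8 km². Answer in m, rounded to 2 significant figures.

Brenith: 1.59×10^5 km³ × (918/998.4) = 1.462×10^5 km³ of water.
Spread over 3.61×10^14 m² of ocean, Δh = 1.462×10^14 / 3.61×10^14 = 0.405 m.

≈ 0.40 m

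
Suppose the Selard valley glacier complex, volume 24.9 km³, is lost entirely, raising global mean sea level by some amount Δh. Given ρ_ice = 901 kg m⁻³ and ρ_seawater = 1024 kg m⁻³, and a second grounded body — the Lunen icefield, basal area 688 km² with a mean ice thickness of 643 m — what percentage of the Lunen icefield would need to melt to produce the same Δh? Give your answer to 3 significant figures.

≈ 5.63 %

Equal sea-level rise means equal mass of meltwater, i.e. equal mass of ice lost.
Ice mass of Selard: 2.243×10^13 kg; ice mass of Lunen: 3.986×10^14 kg.
Fraction required = 2.243×10^13 / 3.986×10^14 = 0.0563 → 5.63 %.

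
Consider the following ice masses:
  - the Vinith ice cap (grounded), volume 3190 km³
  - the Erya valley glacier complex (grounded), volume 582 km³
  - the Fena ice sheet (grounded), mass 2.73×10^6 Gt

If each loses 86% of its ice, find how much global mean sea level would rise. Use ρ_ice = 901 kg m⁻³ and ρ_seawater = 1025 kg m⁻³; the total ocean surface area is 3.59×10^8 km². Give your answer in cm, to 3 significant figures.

≈ 639 cm

Vinith: 0.86 × 3190 km³ × (901/1025) = 2412 km³ of water.
Erya: 0.86 × 582 km³ × (901/1025) = 440.0 km³ of water.
Fena: 0.86 × 2.73×10^6 Gt = 2.348×10^18 kg; dividing by ρ_w = 1025 kg m⁻³ gives 2.291×10^15 m³ of water.
Total added water ≈ 2.293×10^15 m³ over 3.59×10^14 m² → Δh = 6.39 m = 639 cm.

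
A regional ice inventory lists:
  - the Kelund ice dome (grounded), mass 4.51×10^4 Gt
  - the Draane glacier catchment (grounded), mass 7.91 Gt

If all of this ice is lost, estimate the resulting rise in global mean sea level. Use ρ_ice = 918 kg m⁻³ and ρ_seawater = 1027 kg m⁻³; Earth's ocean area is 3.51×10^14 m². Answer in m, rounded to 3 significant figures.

Kelund: 4.51×10^4 Gt = 4.510×10^16 kg; dividing by ρ_w = 1027 kg m⁻³ gives 4.391×10^13 m³ of water.
Draane: 7.91 Gt = 7.910×10^12 kg; dividing by ρ_w = 1027 kg m⁻³ gives 7.702×10^9 m³ of water.
Total added water ≈ 4.392×10^13 m³ over 3.51×10^14 m² → Δh = 0.125 m.

≈ 0.125 m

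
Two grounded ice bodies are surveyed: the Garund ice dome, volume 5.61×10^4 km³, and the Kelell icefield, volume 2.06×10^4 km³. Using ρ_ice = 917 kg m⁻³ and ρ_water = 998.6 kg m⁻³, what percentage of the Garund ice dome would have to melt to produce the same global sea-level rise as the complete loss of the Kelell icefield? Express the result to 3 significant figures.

Equal sea-level rise means equal mass of meltwater, i.e. equal mass of ice lost.
Ice mass of Kelell: 1.889×10^16 kg; ice mass of Garund: 5.144×10^16 kg.
Fraction required = 1.889×10^16 / 5.144×10^16 = 0.367 → 36.7 %.

≈ 36.7 %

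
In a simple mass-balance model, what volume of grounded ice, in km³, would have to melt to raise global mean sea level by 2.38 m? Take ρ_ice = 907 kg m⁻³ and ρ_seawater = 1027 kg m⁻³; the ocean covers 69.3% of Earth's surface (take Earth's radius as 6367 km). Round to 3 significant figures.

Required water volume = Δh × A = 2.38 m × 3.53×10^14 m² = 8.402×10^14 m³ = 8.402×10^5 km³.
Ice volume = water volume × ρ_w/ρ_ice = 8.402×10^5 × 1027/907 = 9.51×10^5 km³.

≈ 9.51×10^5 km³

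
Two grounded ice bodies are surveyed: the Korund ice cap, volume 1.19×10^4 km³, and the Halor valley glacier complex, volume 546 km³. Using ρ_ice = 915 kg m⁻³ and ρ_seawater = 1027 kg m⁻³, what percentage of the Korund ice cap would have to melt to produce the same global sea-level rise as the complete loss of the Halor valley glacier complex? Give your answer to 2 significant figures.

≈ 4.6 %

Equal sea-level rise means equal mass of meltwater, i.e. equal mass of ice lost.
Ice mass of Halor: 4.996×10^14 kg; ice mass of Korund: 1.089×10^16 kg.
Fraction required = 4.996×10^14 / 1.089×10^16 = 0.0459 → 4.6 %.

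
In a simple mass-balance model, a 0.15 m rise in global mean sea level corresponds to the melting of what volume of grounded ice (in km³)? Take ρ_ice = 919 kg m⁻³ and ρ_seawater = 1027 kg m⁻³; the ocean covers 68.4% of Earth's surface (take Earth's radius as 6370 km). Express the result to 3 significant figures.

≈ 5.85×10^4 km³

Required water volume = Δh × A = 0.15 m × 3.49×10^14 m² = 5.232×10^13 m³ = 5.232×10^4 km³.
Ice volume = water volume × ρ_w/ρ_ice = 5.232×10^4 × 1027/919 = 5.85×10^4 km³.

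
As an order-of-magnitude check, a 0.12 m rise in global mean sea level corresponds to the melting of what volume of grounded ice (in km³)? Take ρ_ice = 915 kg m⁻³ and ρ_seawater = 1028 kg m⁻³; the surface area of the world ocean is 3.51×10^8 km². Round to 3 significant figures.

Required water volume = Δh × A = 0.12 m × 3.51×10^14 m² = 4.212×10^13 m³ = 4.212×10^4 km³.
Ice volume = water volume × ρ_w/ρ_ice = 4.212×10^4 × 1028/915 = 4.73×10^4 km³.

≈ 4.73×10^4 km³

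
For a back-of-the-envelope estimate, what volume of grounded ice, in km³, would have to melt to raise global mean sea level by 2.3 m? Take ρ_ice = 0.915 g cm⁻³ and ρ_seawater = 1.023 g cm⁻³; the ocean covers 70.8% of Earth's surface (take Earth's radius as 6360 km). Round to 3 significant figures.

Required water volume = Δh × A = 2.3 m × 3.60×10^14 m² = 8.277×10^14 m³ = 8.277×10^5 km³.
Ice volume = water volume × ρ_w/ρ_ice = 8.277×10^5 × 1023/915 = 9.25×10^5 km³.

≈ 9.25×10^5 km³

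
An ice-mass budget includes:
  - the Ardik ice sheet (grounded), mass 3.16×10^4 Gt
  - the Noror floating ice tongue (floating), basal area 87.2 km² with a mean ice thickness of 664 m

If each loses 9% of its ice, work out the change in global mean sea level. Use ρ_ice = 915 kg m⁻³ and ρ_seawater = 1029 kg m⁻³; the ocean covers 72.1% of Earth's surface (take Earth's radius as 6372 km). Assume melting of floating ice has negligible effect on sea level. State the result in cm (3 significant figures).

Ardik: 0.09 × 3.16×10^4 Gt = 2.844×10^15 kg; dividing by ρ_w = 1029 kg m⁻³ gives 2.764×10^12 m³ of water.
The Noror floating ice tongue is floating and already displaces its own weight of water, so its melt adds essentially nothing to sea level.
Total added water ≈ 2.764×10^12 m³ over 3.68×10^14 m² → Δh = 7.51×10^-3 m = 0.751 cm.

≈ 0.751 cm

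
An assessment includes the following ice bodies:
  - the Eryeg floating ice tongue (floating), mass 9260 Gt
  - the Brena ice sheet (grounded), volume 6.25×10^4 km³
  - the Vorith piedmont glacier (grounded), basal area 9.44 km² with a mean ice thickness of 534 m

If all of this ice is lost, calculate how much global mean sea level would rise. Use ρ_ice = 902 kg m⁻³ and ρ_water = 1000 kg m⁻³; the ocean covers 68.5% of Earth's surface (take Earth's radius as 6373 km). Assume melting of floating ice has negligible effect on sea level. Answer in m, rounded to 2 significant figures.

The Eryeg floating ice tongue is floating and already displaces its own weight of water, so its melt adds essentially nothing to sea level.
Brena: 6.25×10^4 km³ × (902/1000) = 5.638×10^4 km³ of water.
Vorith: ice volume = 9.44 km² × 534 m = 5.041 km³; 5.041 × (902/1000) = 4.547 km³ of water.
Total added water ≈ 5.638×10^13 m³ over 3.50×10^14 m² → Δh = 0.161 m.

≈ 0.16 m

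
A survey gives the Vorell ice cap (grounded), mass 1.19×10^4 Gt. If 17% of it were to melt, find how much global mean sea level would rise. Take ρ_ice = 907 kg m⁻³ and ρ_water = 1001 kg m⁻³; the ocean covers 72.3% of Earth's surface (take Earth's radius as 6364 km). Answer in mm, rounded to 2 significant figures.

≈ 5.5 mm

Vorell: 0.17 × 1.19×10^4 Gt = 2.023×10^15 kg; dividing by ρ_w = 1001 kg m⁻³ gives 2.021×10^12 m³ of water.
Spread over 3.68×10^14 m² of ocean, Δh = 2.021×10^12 / 3.68×10^14 = 5.49×10^-3 m = 5.5 mm.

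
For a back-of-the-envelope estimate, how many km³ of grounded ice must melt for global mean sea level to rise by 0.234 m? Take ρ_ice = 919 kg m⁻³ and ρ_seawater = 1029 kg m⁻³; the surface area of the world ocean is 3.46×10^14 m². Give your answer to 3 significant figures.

Required water volume = Δh × A = 0.234 m × 3.46×10^14 m² = 8.096×10^13 m³ = 8.096×10^4 km³.
Ice volume = water volume × ρ_w/ρ_ice = 8.096×10^4 × 1029/919 = 9.07×10^4 km³.

≈ 9.07×10^4 km³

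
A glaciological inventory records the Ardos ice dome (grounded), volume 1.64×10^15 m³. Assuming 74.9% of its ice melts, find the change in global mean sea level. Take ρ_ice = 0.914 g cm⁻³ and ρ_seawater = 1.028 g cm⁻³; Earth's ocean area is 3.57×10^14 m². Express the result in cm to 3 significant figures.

Ardos: 0.749 × 1.64×10^15 m³ × (914/1028) = 1.092×10^15 m³ of water.
Spread over 3.57×10^14 m² of ocean, Δh = 1.092×10^15 / 3.57×10^14 = 3.06 m = 306 cm.

≈ 306 cm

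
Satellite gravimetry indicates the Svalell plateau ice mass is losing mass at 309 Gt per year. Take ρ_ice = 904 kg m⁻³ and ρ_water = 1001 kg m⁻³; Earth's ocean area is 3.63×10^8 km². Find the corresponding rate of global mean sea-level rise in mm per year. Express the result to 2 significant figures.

ρ_w = 1001 kg m⁻³. Annual water volume added = 309 Gt / ρ_w = 3.090×10^14 kg / 1001 kg m⁻³ = 3.087×10^11 m³.
Δh per year = 3.087×10^11 / 3.63×10^14 = 8.50×10^-4 m = 0.85 mm.

≈ 0.85 mm/yr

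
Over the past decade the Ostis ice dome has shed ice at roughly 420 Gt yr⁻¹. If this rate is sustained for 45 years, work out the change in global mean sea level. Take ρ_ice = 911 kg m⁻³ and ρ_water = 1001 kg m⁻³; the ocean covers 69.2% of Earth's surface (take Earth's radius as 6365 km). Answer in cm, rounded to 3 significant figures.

Total mass lost = 420 Gt/yr × 45 yr = 1.890×10^4 Gt = 1.890×10^16 kg.
ρ_w = 1001 kg m⁻³, so water volume = 1.890×10^16 / 1001 = 1.888×10^13 m³.
Δh = 1.888×10^13 / 3.52×10^14 = 0.0536 m = 5.36 cm.

≈ 5.36 cm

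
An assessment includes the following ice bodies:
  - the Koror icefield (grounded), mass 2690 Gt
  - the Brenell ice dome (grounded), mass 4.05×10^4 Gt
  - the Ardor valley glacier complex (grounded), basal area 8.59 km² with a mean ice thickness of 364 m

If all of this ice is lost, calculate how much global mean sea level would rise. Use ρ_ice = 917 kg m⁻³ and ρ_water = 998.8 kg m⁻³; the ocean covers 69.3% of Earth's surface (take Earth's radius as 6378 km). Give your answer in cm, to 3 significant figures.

≈ 12.2 cm

Koror: 2690 Gt = 2.690×10^15 kg; dividing by ρ_w = 998.8 kg m⁻³ gives 2.693×10^12 m³ of water.
Brenell: 4.05×10^4 Gt = 4.050×10^16 kg; dividing by ρ_w = 998.8 kg m⁻³ gives 4.055×10^13 m³ of water.
Ardor: ice volume = 8.59 km² × 364 m = 3.127 km³; 3.127 × (917/998.8) = 2.871 km³ of water.
Total added water ≈ 4.324×10^13 m³ over 3.54×10^14 m² → Δh = 0.122 m = 12.2 cm.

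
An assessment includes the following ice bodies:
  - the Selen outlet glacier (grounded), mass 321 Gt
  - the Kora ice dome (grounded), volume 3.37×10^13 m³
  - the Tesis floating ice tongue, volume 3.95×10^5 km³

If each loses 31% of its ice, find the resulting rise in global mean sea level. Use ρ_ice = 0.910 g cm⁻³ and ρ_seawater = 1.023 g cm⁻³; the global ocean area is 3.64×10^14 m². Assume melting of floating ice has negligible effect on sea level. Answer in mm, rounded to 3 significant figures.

Selen: 0.31 × 321 Gt = 9.951×10^13 kg; dividing by ρ_w = 1.023 g cm⁻³ = 1023 kg m⁻³ gives 9.727×10^10 m³ of water.
Kora: 0.31 × 3.37×10^13 m³ × (910/1023) = 9.293×10^12 m³ of water.
The Tesis floating ice tongue is floating and already displaces its own weight of water, so its melt adds essentially nothing to sea level.
Total added water ≈ 9.390×10^12 m³ over 3.64×10^14 m² → Δh = 0.0258 m = 25.8 mm.

≈ 25.8 mm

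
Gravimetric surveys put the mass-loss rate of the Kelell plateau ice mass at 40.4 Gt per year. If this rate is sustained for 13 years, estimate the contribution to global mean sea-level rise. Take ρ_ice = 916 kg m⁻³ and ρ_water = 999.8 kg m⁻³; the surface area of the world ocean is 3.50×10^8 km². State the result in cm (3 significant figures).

Total mass lost = 40.4 Gt/yr × 13 yr = 525.2 Gt = 5.252×10^14 kg.
ρ_w = 999.8 kg m⁻³, so water volume = 5.252×10^14 / 999.8 = 5.253×10^11 m³.
Δh = 5.253×10^11 / 3.50×10^14 = 1.50×10^-3 m = 0.150 cm.

≈ 0.150 cm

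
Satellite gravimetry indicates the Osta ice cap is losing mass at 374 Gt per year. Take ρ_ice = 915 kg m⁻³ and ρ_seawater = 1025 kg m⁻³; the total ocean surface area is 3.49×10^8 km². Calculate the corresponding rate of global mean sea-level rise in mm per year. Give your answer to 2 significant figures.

ρ_w = 1025 kg m⁻³. Annual water volume added = 374 Gt / ρ_w = 3.740×10^14 kg / 1025 kg m⁻³ = 3.649×10^11 m³.
Δh per year = 3.649×10^11 / 3.49×10^14 = 1.05×10^-3 m = 1.0 mm.

≈ 1.0 mm/yr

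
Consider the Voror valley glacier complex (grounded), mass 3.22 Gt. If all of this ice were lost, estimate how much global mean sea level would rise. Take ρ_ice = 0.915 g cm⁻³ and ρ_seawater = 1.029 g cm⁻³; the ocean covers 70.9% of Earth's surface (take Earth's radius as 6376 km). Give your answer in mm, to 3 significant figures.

≈ 8.64×10^-3 mm

Voror: 3.22 Gt = 3.220×10^12 kg; dividing by ρ_w = 1.029 g cm⁻³ = 1029 kg m⁻³ gives 3.129×10^9 m³ of water.
Spread over 3.62×10^14 m² of ocean, Δh = 3.129×10^9 / 3.62×10^14 = 8.64×10^-6 m = 8.64×10^-3 mm.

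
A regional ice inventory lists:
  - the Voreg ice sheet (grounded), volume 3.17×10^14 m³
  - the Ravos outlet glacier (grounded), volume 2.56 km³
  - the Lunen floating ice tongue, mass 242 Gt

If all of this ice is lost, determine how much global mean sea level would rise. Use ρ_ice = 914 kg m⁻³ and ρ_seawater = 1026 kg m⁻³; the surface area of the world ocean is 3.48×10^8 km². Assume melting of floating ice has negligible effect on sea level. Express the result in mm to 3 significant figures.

Voreg: 3.17×10^14 m³ × (914/1026) = 2.824×10^14 m³ of water.
Ravos: 2.56 km³ × (914/1026) = 2.281 km³ of water.
The Lunen floating ice tongue is floating and already displaces its own weight of water, so its melt adds essentially nothing to sea level.
Total added water ≈ 2.824×10^14 m³ over 3.48×10^14 m² → Δh = 0.811 m = 811 mm.

≈ 811 mm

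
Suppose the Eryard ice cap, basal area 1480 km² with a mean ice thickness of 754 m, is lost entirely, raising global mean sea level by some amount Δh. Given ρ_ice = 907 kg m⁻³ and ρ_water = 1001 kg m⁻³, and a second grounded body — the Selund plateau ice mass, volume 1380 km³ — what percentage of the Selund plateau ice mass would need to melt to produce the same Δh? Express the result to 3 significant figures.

Equal sea-level rise means equal mass of meltwater, i.e. equal mass of ice lost.
Ice mass of Eryard: 1.012×10^15 kg; ice mass of Selund: 1.252×10^15 kg.
Fraction required = 1.012×10^15 / 1.252×10^15 = 0.809 → 80.9 %.

≈ 80.9 %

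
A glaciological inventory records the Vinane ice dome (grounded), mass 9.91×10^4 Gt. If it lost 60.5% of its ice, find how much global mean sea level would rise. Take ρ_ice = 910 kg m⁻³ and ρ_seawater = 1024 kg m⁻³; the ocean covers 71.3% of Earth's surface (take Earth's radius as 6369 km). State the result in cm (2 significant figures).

≈ 16 cm

Vinane: 0.605 × 9.91×10^4 Gt = 5.996×10^16 kg; dividing by ρ_w = 1024 kg m⁻³ gives 5.855×10^13 m³ of water.
Spread over 3.63×10^14 m² of ocean, Δh = 5.855×10^13 / 3.63×10^14 = 0.161 m = 16 cm.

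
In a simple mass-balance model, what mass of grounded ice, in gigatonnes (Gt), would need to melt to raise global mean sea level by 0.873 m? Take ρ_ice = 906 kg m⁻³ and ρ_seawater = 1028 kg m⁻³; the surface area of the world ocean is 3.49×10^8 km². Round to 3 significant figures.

≈ 3.13×10^5 Gt

Required water volume = Δh × A = 0.873 m × 3.49×10^14 m² = 3.047×10^14 m³.
ρ_w = 1028 kg m⁻³, so the mass of water = 3.047×10^14 m³ × 1028 kg m⁻³ = 3.132×10^17 kg = 3.13×10^5 Gt (and the same mass of ice, by conservation).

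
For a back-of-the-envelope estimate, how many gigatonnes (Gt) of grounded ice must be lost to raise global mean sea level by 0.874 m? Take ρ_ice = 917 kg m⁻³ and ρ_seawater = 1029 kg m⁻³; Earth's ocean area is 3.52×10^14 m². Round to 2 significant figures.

≈ 3.2×10^5 Gt

Required water volume = Δh × A = 0.874 m × 3.52×10^14 m² = 3.076×10^14 m³.
ρ_w = 1029 kg m⁻³, so the mass of water = 3.076×10^14 m³ × 1029 kg m⁻³ = 3.166×10^17 kg = 3.2×10^5 Gt (and the same mass of ice, by conservation).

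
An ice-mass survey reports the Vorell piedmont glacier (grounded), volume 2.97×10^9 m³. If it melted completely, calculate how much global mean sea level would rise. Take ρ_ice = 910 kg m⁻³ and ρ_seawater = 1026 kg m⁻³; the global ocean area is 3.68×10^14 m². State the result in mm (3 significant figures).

≈ 7.16×10^-3 mm

Vorell: 2.97×10^9 m³ × (910/1026) = 2.634×10^9 m³ of water.
Spread over 3.68×10^14 m² of ocean, Δh = 2.634×10^9 / 3.68×10^14 = 7.16×10^-6 m = 7.16×10^-3 mm.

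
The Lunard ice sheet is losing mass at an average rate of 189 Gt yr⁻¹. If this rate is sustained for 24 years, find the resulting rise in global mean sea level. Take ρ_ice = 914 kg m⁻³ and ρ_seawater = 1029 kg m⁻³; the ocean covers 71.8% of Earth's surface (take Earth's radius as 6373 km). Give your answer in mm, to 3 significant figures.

Total mass lost = 189 Gt/yr × 24 yr = 4536 Gt = 4.536×10^15 kg.
ρ_w = 1029 kg m⁻³, so water volume = 4.536×10^15 / 1029 = 4.408×10^12 m³.
Δh = 4.408×10^12 / 3.66×10^14 = 0.0120 m = 12.0 mm.

≈ 12.0 mm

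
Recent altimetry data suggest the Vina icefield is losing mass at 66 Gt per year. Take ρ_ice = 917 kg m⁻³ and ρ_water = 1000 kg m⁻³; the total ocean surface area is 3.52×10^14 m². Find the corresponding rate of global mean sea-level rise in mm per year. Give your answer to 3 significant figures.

ρ_w = 1000 kg m⁻³. Annual water volume added = 66 Gt / ρ_w = 6.600×10^13 kg / 1000 kg m⁻³ = 6.600×10^10 m³.
Δh per year = 6.600×10^10 / 3.52×10^14 = 1.88×10^-4 m = 0.188 mm.

≈ 0.188 mm/yr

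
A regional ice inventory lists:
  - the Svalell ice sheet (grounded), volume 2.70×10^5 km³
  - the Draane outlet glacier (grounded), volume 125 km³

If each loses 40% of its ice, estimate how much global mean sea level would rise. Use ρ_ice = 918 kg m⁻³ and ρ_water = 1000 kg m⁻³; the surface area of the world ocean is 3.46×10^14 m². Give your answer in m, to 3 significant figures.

Svalell: 0.4 × 2.70×10^5 km³ × (918/1000) = 9.914×10^4 km³ of water.
Draane: 0.4 × 125 km³ × (918/1000) = 45.90 km³ of water.
Total added water ≈ 9.919×10^13 m³ over 3.46×10^14 m² → Δh = 0.287 m.

≈ 0.287 m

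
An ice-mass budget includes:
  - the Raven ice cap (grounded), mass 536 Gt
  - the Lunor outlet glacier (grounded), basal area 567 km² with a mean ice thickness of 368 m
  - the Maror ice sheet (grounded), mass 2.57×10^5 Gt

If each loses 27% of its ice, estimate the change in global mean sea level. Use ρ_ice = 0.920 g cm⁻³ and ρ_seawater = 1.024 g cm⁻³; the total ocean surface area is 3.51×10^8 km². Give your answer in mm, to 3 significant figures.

Raven: 0.27 × 536 Gt = 1.447×10^14 kg; dividing by ρ_w = 1.024 g cm⁻³ = 1024 kg m⁻³ gives 1.413×10^11 m³ of water.
Lunor: ice volume = 567 km² × 368 m = 208.7 km³; 0.27 × 208.7 × (920/1024) = 50.62 km³ of water.
Maror: 0.27 × 2.57×10^5 Gt = 6.939×10^16 kg; dividing by ρ_w = 1024 kg m⁻³ gives 6.776×10^13 m³ of water.
Total added water ≈ 6.796×10^13 m³ over 3.51×10^14 m² → Δh = 0.194 m = 194 mm.

≈ 194 mm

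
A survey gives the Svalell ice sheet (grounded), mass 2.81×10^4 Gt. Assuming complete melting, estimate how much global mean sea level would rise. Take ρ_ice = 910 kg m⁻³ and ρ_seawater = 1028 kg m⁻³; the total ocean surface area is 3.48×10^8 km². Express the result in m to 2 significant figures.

≈ 0.079 m

Svalell: 2.81×10^4 Gt = 2.810×10^16 kg; dividing by ρ_w = 1028 kg m⁻³ gives 2.733×10^13 m³ of water.
Spread over 3.48×10^14 m² of ocean, Δh = 2.733×10^13 / 3.48×10^14 = 0.0785 m.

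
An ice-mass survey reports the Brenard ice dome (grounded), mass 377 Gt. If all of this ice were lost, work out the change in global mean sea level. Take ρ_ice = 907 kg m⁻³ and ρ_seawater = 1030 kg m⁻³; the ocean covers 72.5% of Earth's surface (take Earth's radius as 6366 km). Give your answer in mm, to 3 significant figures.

Brenard: 377 Gt = 3.770×10^14 kg; dividing by ρ_w = 1030 kg m⁻³ gives 3.660×10^11 m³ of water.
Spread over 3.69×10^14 m² of ocean, Δh = 3.660×10^11 / 3.69×10^14 = 9.91×10^-4 m = 0.991 mm.

≈ 0.991 mm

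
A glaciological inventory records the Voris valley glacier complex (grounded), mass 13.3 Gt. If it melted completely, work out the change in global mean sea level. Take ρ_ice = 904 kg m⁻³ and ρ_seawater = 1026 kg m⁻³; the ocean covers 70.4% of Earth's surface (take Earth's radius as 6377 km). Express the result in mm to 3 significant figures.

Voris: 13.3 Gt = 1.330×10^13 kg; dividing by ρ_w = 1026 kg m⁻³ gives 1.296×10^10 m³ of water.
Spread over 3.60×10^14 m² of ocean, Δh = 1.296×10^10 / 3.60×10^14 = 3.60×10^-5 m = 0.0360 mm.

≈ 0.0360 mm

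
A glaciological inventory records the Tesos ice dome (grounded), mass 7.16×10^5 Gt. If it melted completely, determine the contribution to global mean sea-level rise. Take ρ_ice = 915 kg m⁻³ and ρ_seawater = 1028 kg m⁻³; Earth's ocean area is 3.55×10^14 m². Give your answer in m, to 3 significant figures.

≈ 1.96 m

Tesos: 7.16×10^5 Gt = 7.160×10^17 kg; dividing by ρ_w = 1028 kg m⁻³ gives 6.965×10^14 m³ of water.
Spread over 3.55×10^14 m² of ocean, Δh = 6.965×10^14 / 3.55×10^14 = 1.96 m.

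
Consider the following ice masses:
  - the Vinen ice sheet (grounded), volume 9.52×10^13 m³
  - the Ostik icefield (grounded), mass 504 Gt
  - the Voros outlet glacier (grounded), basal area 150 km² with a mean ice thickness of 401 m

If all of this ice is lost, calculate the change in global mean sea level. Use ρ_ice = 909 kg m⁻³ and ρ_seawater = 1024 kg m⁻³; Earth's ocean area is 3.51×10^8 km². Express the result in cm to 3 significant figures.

Vinen: 9.52×10^13 m³ × (909/1024) = 8.451×10^13 m³ of water.
Ostik: 504 Gt = 5.040×10^14 kg; dividing by ρ_w = 1024 kg m⁻³ gives 4.922×10^11 m³ of water.
Voros: ice volume = 150 km² × 401 m = 60.15 km³; 60.15 × (909/1024) = 53.39 km³ of water.
Total added water ≈ 8.505×10^13 m³ over 3.51×10^14 m² → Δh = 0.242 m = 24.2 cm.

≈ 24.2 cm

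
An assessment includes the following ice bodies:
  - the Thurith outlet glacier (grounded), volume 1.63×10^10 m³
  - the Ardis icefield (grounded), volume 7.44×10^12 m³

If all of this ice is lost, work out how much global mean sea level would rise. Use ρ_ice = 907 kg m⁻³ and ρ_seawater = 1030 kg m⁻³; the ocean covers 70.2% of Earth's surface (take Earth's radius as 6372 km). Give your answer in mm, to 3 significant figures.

≈ 18.3 mm

Thurith: 1.63×10^10 m³ × (907/1030) = 1.435×10^10 m³ of water.
Ardis: 7.44×10^12 m³ × (907/1030) = 6.552×10^12 m³ of water.
Total added water ≈ 6.566×10^12 m³ over 3.58×10^14 m² → Δh = 0.0183 m = 18.3 mm.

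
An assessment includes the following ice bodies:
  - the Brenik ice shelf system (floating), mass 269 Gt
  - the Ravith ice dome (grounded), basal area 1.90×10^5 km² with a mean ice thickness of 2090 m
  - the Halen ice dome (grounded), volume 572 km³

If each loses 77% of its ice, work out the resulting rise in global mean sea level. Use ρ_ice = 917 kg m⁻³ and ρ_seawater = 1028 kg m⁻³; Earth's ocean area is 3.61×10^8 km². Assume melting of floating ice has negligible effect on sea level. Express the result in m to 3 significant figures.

≈ 0.757 m

The Brenik ice shelf system is floating and already displaces its own weight of water, so its melt adds essentially nothing to sea level.
Ravith: ice volume = 1.90×10^5 km² × 2090 m = 3.971×10^5 km³; 0.77 × 3.971×10^5 × (917/1028) = 2.728×10^5 km³ of water.
Halen: 0.77 × 572 km³ × (917/1028) = 392.9 km³ of water.
Total added water ≈ 2.731×10^14 m³ over 3.61×10^14 m² → Δh = 0.757 m.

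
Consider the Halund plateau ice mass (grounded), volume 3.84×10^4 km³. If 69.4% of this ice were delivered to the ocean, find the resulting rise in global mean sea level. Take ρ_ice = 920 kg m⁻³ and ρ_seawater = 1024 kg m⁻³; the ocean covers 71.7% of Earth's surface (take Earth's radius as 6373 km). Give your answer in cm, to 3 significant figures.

Halund: 0.694 × 3.84×10^4 km³ × (920/1024) = 2.394×10^4 km³ of water.
Spread over 3.66×10^14 m² of ocean, Δh = 2.394×10^13 / 3.66×10^14 = 0.0654 m = 6.54 cm.

≈ 6.54 cm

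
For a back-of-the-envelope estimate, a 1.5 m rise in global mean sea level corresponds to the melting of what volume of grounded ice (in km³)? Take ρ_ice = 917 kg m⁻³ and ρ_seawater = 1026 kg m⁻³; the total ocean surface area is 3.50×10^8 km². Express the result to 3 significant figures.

Required water volume = Δh × A = 1.5 m × 3.50×10^14 m² = 5.250×10^14 m³ = 5.250×10^5 km³.
Ice volume = water volume × ρ_w/ρ_ice = 5.250×10^5 × 1026/917 = 5.87×10^5 km³.

≈ 5.87×10^5 km³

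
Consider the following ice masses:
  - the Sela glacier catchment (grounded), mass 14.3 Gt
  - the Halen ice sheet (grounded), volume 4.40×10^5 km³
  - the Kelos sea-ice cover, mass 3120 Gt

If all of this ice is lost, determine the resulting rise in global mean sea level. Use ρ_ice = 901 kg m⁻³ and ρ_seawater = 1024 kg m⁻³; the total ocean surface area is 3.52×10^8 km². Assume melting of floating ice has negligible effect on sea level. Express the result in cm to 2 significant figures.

Sela: 14.3 Gt = 1.430×10^13 kg; dividing by ρ_w = 1024 kg m⁻³ gives 1.396×10^10 m³ of water.
Halen: 4.40×10^5 km³ × (901/1024) = 3.871×10^5 km³ of water.
The Kelos sea-ice cover is floating and already displaces its own weight of water, so its melt adds essentially nothing to sea level.
Total added water ≈ 3.872×10^14 m³ over 3.52×10^14 m² → Δh = 1.10 m = 110 cm.

≈ 110 cm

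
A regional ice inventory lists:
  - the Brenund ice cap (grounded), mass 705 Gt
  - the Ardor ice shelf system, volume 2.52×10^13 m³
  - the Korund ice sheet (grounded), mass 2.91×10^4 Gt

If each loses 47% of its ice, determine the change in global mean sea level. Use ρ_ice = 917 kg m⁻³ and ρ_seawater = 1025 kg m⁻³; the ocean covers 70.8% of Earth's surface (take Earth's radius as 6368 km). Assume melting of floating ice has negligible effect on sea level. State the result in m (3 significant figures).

Brenund: 0.47 × 705 Gt = 3.313×10^14 kg; dividing by ρ_w = 1025 kg m⁻³ gives 3.233×10^11 m³ of water.
The Ardor ice shelf system is floating and already displaces its own weight of water, so its melt adds essentially nothing to sea level.
Korund: 0.47 × 2.91×10^4 Gt = 1.368×10^16 kg; dividing by ρ_w = 1025 kg m⁻³ gives 1.334×10^13 m³ of water.
Total added water ≈ 1.367×10^13 m³ over 3.61×10^14 m² → Δh = 0.0379 m.

≈ 0.0379 m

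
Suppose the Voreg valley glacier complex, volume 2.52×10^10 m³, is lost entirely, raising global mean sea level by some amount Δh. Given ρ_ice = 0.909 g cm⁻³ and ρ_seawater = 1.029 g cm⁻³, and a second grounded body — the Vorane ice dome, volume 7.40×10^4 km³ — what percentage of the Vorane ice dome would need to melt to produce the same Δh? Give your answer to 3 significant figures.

Equal sea-level rise means equal mass of meltwater, i.e. equal mass of ice lost.
Ice mass of Voreg: 2.291×10^13 kg; ice mass of Vorane: 6.727×10^16 kg.
Fraction required = 2.291×10^13 / 6.727×10^16 = 3.41×10^-4 → 0.0341 %.

≈ 0.0341 %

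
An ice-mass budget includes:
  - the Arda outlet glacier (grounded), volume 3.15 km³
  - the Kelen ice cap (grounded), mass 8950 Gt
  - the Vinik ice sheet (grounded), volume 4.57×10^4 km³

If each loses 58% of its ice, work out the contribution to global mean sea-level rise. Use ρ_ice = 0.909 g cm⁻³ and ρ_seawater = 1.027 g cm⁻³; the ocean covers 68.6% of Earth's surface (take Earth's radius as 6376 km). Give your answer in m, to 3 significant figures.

Arda: 0.58 × 3.15 km³ × (909/1027) = 1.617 km³ of water.
Kelen: 0.58 × 8950 Gt = 5.191×10^15 kg; dividing by ρ_w = 1.027 g cm⁻³ = 1027 kg m⁻³ gives 5.055×10^12 m³ of water.
Vinik: 0.58 × 4.57×10^4 km³ × (909/1027) = 2.346×10^4 km³ of water.
Total added water ≈ 2.852×10^13 m³ over 3.50×10^14 m² → Δh = 0.0814 m.

≈ 0.0814 m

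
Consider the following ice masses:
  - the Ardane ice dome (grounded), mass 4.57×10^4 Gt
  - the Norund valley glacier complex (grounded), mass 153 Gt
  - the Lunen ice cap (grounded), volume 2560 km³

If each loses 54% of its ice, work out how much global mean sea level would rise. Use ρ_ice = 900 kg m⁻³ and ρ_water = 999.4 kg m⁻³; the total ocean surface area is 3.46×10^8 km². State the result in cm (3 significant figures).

≈ 7.52 cm

Ardane: 0.54 × 4.57×10^4 Gt = 2.468×10^16 kg; dividing by ρ_w = 999.4 kg m⁻³ gives 2.469×10^13 m³ of water.
Norund: 0.54 × 153 Gt = 8.262×10^13 kg; dividing by ρ_w = 999.4 kg m⁻³ gives 8.267×10^10 m³ of water.
Lunen: 0.54 × 2560 km³ × (900/999.4) = 1245 km³ of water.
Total added water ≈ 2.602×10^13 m³ over 3.46×10^14 m² → Δh = 0.0752 m = 7.52 cm.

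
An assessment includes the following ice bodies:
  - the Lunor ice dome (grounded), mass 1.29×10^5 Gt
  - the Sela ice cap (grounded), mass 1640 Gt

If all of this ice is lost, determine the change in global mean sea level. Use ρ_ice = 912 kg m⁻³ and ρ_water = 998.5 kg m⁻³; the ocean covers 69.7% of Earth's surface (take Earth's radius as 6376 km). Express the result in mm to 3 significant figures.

Lunor: 1.29×10^5 Gt = 1.290×10^17 kg; dividing by ρ_w = 998.5 kg m⁻³ gives 1.292×10^14 m³ of water.
Sela: 1640 Gt = 1.640×10^15 kg; dividing by ρ_w = 998.5 kg m⁻³ gives 1.642×10^12 m³ of water.
Total added water ≈ 1.308×10^14 m³ over 3.56×10^14 m² → Δh = 0.367 m = 367 mm.

≈ 367 mm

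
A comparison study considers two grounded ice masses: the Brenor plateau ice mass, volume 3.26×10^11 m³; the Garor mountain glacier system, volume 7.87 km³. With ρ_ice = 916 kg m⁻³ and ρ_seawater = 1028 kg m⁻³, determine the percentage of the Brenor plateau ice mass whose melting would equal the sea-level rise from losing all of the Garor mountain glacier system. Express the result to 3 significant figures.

≈ 2.41 %

Equal sea-level rise means equal mass of meltwater, i.e. equal mass of ice lost.
Ice mass of Garor: 7.209×10^12 kg; ice mass of Brenor: 2.986×10^14 kg.
Fraction required = 7.209×10^12 / 2.986×10^14 = 0.0241 → 2.41 %.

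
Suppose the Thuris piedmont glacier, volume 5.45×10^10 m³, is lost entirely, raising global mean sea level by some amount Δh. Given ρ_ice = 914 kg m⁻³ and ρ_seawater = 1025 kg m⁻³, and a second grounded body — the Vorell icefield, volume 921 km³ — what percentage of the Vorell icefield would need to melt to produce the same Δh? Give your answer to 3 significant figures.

Equal sea-level rise means equal mass of meltwater, i.e. equal mass of ice lost.
Ice mass of Thuris: 4.981×10^13 kg; ice mass of Vorell: 8.418×10^14 kg.
Fraction required = 4.981×10^13 / 8.418×10^14 = 0.0592 → 5.92 %.

≈ 5.92 %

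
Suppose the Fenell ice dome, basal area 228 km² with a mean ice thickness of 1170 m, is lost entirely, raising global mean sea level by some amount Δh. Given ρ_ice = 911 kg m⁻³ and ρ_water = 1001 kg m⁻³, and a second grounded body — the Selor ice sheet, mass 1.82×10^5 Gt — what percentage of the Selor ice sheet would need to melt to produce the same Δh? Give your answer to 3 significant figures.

≈ 0.134 %

Equal sea-level rise means equal mass of meltwater, i.e. equal mass of ice lost.
Ice mass of Fenell: 2.430×10^14 kg; ice mass of Selor: 1.820×10^17 kg.
Fraction required = 2.430×10^14 / 1.820×10^17 = 1.34×10^-3 → 0.134 %.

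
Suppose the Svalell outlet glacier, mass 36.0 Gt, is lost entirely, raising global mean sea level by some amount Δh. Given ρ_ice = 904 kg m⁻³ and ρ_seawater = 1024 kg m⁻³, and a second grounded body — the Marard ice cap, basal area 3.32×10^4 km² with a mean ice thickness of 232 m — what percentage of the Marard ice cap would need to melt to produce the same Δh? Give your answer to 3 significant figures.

≈ 0.517 %

Equal sea-level rise means equal mass of meltwater, i.e. equal mass of ice lost.
Ice mass of Svalell: 3.600×10^13 kg; ice mass of Marard: 6.963×10^15 kg.
Fraction required = 3.600×10^13 / 6.963×10^15 = 5.17×10^-3 → 0.517 %.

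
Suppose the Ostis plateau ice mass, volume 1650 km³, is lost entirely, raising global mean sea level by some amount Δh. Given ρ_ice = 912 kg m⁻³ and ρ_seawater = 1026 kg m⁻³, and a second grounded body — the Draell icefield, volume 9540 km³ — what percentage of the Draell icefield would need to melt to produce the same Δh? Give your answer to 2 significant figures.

Equal sea-level rise means equal mass of meltwater, i.e. equal mass of ice lost.
Ice mass of Ostis: 1.505×10^15 kg; ice mass of Draell: 8.700×10^15 kg.
Fraction required = 1.505×10^15 / 8.700×10^15 = 0.173 → 17 %.

≈ 17 %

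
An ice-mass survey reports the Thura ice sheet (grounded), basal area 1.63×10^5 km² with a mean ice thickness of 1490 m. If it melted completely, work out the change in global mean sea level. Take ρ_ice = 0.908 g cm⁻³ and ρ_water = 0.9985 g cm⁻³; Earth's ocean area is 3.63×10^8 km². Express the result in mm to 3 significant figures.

≈ 608 mm

Thura: ice volume = 1.63×10^5 km² × 1490 m = 2.429×10^5 km³; 2.429×10^5 × (908/998.5) = 2.209×10^5 km³ of water.
Spread over 3.63×10^14 m² of ocean, Δh = 2.209×10^14 / 3.63×10^14 = 0.608 m = 608 mm.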